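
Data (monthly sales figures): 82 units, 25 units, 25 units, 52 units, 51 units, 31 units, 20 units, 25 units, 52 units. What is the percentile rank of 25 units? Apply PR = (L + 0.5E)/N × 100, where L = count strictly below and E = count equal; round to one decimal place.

27.8

N = 9.
Strictly below 25: 1. Equal to 25: 3.
PR = (1 + 0.5·3)/9 × 100 = 27.8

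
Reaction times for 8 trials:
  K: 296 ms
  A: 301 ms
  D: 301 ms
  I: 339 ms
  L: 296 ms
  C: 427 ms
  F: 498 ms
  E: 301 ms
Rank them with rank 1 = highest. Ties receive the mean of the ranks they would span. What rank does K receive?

7.5

Sorted (descending): 498, 427, 339, 301, 301, 301, 296, 296
The 3 values of 301 occupy positions 4–6 → average rank 5.
The 2 values of 296 occupy positions 7–8 → average rank (7+8)/2 = 7.5.
K has value 296 ms → rank 7.5.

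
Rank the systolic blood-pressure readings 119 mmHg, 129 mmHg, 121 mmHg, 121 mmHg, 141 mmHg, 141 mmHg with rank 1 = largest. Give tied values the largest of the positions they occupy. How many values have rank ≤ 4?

3

Sorted (descending): 141, 141, 129, 121, 121, 119
The 2 values of 141 occupy positions 1–2 → each gets rank 2.
The 2 values of 121 occupy positions 4–5 → each gets rank 5.
Ranks ≤ 4: {2, 2, 3} → 3 values.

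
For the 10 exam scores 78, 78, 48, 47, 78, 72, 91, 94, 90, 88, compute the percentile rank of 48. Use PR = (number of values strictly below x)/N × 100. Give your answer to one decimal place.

10.0

N = 10.
Strictly below 48: 1. Equal to 48: 1.
PR = 1/10 × 100 = 10.0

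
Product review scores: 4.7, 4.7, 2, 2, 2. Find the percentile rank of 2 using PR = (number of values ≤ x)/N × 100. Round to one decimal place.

N = 5.
Strictly below 2: 0. Equal to 2: 3.
PR = 3/5 × 100 = 60.0

60.0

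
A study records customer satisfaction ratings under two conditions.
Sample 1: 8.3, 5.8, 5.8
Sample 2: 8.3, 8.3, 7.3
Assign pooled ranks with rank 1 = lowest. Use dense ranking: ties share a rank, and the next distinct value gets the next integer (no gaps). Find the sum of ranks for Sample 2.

8

Sorted (ascending): 5.8, 5.8, 7.3, 8.3, 8.3, 8.3
The 2 values of 5.8 share dense rank 1.
The 3 values of 8.3 share dense rank 3.
Remaining distinct values take the next consecutive integers.
Sample 2 values → pooled ranks: 8.3→3, 8.3→3, 7.3→2
Rank sum = 3 + 3 + 2 = 8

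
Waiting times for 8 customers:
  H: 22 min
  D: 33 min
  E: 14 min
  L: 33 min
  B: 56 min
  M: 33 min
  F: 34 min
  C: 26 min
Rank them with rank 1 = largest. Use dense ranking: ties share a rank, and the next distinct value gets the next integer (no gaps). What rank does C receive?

4

Sorted (descending): 56, 34, 33, 33, 33, 26, 22, 14
The 3 values of 33 share dense rank 3.
Remaining distinct values take the next consecutive integers.
C has value 26 min → rank 4.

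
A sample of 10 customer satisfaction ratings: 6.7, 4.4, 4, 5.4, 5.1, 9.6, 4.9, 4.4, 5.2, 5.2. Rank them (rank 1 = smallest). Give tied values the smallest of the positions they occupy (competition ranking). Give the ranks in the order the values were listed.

9, 2, 1, 8, 5, 10, 4, 2, 6, 6

Sorted (ascending): 4, 4.4, 4.4, 4.9, 5.1, 5.2, 5.2, 5.4, 6.7, 9.6
The 2 values of 4.4 occupy positions 2–3 → each gets rank 2.
The 2 values of 5.2 occupy positions 6–7 → each gets rank 6.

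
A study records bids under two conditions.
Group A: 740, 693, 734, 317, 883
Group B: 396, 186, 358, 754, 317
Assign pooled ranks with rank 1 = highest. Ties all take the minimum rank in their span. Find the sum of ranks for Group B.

33

Sorted (descending): 883, 754, 740, 734, 693, 396, 358, 317, 317, 186
The 2 values of 317 occupy positions 8–9 → each gets rank 8.
Group B values → pooled ranks: 396→6, 186→10, 358→7, 754→2, 317→8
Rank sum = 6 + 10 + 7 + 2 + 8 = 33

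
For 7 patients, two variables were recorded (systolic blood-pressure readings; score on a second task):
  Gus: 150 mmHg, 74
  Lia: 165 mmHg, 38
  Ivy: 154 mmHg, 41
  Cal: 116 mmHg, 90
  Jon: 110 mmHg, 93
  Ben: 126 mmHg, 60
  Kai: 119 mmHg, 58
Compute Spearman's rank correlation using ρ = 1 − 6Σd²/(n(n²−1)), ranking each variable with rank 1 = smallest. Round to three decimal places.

Ranks of variable 1: 5, 7, 6, 2, 1, 4, 3
Ranks of variable 2: 5, 1, 2, 6, 7, 4, 3
d = r₁ − r₂: 0, 6, 4, -4, -6, 0, 0
d²: 0, 36, 16, 16, 36, 0, 0; Σd² = 104
ρ = 1 − 6·104/(7·48) = 1 − 624/336 = -0.857

-0.857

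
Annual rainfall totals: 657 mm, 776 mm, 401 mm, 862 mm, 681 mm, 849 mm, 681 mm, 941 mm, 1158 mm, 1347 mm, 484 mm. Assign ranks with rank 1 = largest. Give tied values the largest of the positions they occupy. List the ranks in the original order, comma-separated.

Sorted (descending): 1347, 1158, 941, 862, 849, 776, 681, 681, 657, 484, 401
The 2 values of 681 occupy positions 7–8 → each gets rank 8.

9, 6, 11, 4, 8, 5, 8, 3, 2, 1, 10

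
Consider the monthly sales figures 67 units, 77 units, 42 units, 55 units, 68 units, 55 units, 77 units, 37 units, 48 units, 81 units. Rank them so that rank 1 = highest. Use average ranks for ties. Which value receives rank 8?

Sorted (descending): 81, 77, 77, 68, 67, 55, 55, 48, 42, 37
The 2 values of 77 occupy positions 2–3 → average rank (2+3)/2 = 2.5.
The 2 values of 55 occupy positions 6–7 → average rank (6+7)/2 = 6.5.
Rank 8 → value 48.

48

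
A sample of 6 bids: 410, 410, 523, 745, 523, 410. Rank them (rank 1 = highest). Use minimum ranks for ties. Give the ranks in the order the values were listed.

Sorted (descending): 745, 523, 523, 410, 410, 410
The 2 values of 523 occupy positions 2–3 → each gets rank 2.
The 3 values of 410 occupy positions 4–6 → each gets rank 4.

4, 4, 2, 1, 2, 4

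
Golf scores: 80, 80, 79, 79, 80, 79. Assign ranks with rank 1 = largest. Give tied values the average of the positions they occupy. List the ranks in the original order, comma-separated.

2, 2, 5, 5, 2, 5

Sorted (descending): 80, 80, 80, 79, 79, 79
The 3 values of 80 occupy positions 1–3 → average rank 2.
The 3 values of 79 occupy positions 4–6 → average rank 5.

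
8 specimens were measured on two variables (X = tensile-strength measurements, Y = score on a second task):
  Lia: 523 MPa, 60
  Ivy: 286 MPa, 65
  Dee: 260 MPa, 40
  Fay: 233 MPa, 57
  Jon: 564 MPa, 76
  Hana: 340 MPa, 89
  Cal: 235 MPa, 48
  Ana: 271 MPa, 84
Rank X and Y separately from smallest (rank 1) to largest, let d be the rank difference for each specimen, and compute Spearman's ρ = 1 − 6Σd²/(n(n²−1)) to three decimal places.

Ranks of variable 1: 7, 5, 3, 1, 8, 6, 2, 4
Ranks of variable 2: 4, 5, 1, 3, 6, 8, 2, 7
d = r₁ − r₂: 3, 0, 2, -2, 2, -2, 0, -3
d²: 9, 0, 4, 4, 4, 4, 0, 9; Σd² = 34
ρ = 1 − 6·34/(8·63) = 1 − 204/504 = 0.595

0.595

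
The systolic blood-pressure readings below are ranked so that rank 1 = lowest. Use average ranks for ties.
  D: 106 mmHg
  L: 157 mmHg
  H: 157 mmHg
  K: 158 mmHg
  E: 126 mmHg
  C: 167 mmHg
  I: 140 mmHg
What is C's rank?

Sorted (ascending): 106, 126, 140, 157, 157, 158, 167
The 2 values of 157 occupy positions 4–5 → average rank (4+5)/2 = 4.5.
C has value 167 mmHg → rank 7.

7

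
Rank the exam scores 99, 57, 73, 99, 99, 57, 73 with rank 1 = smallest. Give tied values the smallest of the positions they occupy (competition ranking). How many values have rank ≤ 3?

Sorted (ascending): 57, 57, 73, 73, 99, 99, 99
The 2 values of 57 occupy positions 1–2 → each gets rank 1.
The 2 values of 73 occupy positions 3–4 → each gets rank 3.
The 3 values of 99 occupy positions 5–7 → each gets rank 5.
Ranks ≤ 3: {1, 1, 3, 3} → 4 values.

4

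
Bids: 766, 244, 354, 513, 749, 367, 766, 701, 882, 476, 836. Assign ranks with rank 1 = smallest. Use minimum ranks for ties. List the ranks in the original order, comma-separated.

Sorted (ascending): 244, 354, 367, 476, 513, 701, 749, 766, 766, 836, 882
The 2 values of 766 occupy positions 8–9 → each gets rank 8.

8, 1, 2, 5, 7, 3, 8, 6, 11, 4, 10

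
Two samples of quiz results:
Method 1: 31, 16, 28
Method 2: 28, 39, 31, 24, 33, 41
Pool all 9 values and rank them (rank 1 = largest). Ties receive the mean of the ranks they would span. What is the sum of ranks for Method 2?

Sorted (descending): 41, 39, 33, 31, 31, 28, 28, 24, 16
The 2 values of 31 occupy positions 4–5 → average rank (4+5)/2 = 4.5.
The 2 values of 28 occupy positions 6–7 → average rank (6+7)/2 = 6.5.
Method 2 values → pooled ranks: 28→6.5, 39→2, 31→4.5, 24→8, 33→3, 41→1
Rank sum = 6.5 + 2 + 4.5 + 8 + 3 + 1 = 25

25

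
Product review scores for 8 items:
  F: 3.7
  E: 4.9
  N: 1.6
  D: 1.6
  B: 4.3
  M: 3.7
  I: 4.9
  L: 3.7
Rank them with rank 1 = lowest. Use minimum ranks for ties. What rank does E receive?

Sorted (ascending): 1.6, 1.6, 3.7, 3.7, 3.7, 4.3, 4.9, 4.9
The 2 values of 1.6 occupy positions 1–2 → each gets rank 1.
The 3 values of 3.7 occupy positions 3–5 → each gets rank 3.
The 2 values of 4.9 occupy positions 7–8 → each gets rank 7.
E has value 4.9 → rank 7.

7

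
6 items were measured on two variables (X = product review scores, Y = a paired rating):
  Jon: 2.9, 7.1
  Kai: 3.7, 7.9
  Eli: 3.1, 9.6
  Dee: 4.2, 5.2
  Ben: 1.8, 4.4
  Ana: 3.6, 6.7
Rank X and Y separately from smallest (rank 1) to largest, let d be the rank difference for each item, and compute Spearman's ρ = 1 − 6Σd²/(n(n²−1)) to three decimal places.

Ranks of variable 1: 2, 5, 3, 6, 1, 4
Ranks of variable 2: 4, 5, 6, 2, 1, 3
d = r₁ − r₂: -2, 0, -3, 4, 0, 1
d²: 4, 0, 9, 16, 0, 1; Σd² = 30
ρ = 1 − 6·30/(6·35) = 1 − 180/210 = 0.143

0.143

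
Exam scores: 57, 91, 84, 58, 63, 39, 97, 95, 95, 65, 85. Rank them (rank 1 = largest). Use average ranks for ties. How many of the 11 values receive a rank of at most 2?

1

Sorted (descending): 97, 95, 95, 91, 85, 84, 65, 63, 58, 57, 39
The 2 values of 95 occupy positions 2–3 → average rank (2+3)/2 = 2.5.
Ranks ≤ 2: {1} → 1 value.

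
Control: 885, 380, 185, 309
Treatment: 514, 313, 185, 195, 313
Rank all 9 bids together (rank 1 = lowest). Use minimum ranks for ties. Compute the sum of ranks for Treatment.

Sorted (ascending): 185, 185, 195, 309, 313, 313, 380, 514, 885
The 2 values of 185 occupy positions 1–2 → each gets rank 1.
The 2 values of 313 occupy positions 5–6 → each gets rank 5.
Treatment values → pooled ranks: 514→8, 313→5, 185→1, 195→3, 313→5
Rank sum = 8 + 5 + 1 + 3 + 5 = 22

22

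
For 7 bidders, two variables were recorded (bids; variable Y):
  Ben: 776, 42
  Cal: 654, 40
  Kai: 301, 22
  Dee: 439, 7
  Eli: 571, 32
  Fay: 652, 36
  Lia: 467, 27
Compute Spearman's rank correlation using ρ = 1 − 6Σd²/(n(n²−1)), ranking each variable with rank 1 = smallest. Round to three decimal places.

Ranks of variable 1: 7, 6, 1, 2, 4, 5, 3
Ranks of variable 2: 7, 6, 2, 1, 4, 5, 3
d = r₁ − r₂: 0, 0, -1, 1, 0, 0, 0
d²: 0, 0, 1, 1, 0, 0, 0; Σd² = 2
ρ = 1 − 6·2/(7·48) = 1 − 12/336 = 0.964

0.964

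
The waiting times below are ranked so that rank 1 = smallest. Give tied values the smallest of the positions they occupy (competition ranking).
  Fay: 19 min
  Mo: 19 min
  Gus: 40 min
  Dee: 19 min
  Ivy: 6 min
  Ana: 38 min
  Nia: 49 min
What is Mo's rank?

Sorted (ascending): 6, 19, 19, 19, 38, 40, 49
The 3 values of 19 occupy positions 2–4 → each gets rank 2.
Mo has value 19 min → rank 2.

2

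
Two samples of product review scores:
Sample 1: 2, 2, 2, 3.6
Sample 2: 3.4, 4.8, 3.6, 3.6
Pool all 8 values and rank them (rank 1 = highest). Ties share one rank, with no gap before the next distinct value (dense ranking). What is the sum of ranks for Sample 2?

Sorted (descending): 4.8, 3.6, 3.6, 3.6, 3.4, 2, 2, 2
The 3 values of 3.6 share dense rank 2.
The 3 values of 2 share dense rank 4.
Remaining distinct values take the next consecutive integers.
Sample 2 values → pooled ranks: 3.4→3, 4.8→1, 3.6→2, 3.6→2
Rank sum = 3 + 1 + 2 + 2 = 8

8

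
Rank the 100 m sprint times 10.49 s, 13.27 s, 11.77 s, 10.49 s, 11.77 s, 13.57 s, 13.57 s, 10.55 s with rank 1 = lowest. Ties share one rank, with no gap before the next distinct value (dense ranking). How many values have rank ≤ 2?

Sorted (ascending): 10.49, 10.49, 10.55, 11.77, 11.77, 13.27, 13.57, 13.57
The 2 values of 10.49 share dense rank 1.
The 2 values of 11.77 share dense rank 3.
The 2 values of 13.57 share dense rank 5.
Remaining distinct values take the next consecutive integers.
Ranks ≤ 2: {1, 1, 2} → 3 values.

3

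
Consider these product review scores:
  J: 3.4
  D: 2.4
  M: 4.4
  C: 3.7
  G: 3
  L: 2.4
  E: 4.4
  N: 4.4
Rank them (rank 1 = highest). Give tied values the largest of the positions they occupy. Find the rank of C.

Sorted (descending): 4.4, 4.4, 4.4, 3.7, 3.4, 3, 2.4, 2.4
The 3 values of 4.4 occupy positions 1–3 → each gets rank 3.
The 2 values of 2.4 occupy positions 7–8 → each gets rank 8.
C has value 3.7 → rank 4.

4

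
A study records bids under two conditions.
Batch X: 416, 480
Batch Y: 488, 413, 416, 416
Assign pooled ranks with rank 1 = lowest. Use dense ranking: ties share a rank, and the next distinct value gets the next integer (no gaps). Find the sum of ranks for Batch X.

Sorted (ascending): 413, 416, 416, 416, 480, 488
The 3 values of 416 share dense rank 2.
Remaining distinct values take the next consecutive integers.
Batch X values → pooled ranks: 416→2, 480→3
Rank sum = 2 + 3 = 5

5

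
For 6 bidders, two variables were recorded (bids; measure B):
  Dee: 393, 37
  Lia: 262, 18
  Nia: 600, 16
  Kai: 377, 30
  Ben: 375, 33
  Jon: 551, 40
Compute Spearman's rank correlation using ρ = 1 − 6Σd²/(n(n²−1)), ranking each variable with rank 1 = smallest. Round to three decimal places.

0.086

Ranks of variable 1: 4, 1, 6, 3, 2, 5
Ranks of variable 2: 5, 2, 1, 3, 4, 6
d = r₁ − r₂: -1, -1, 5, 0, -2, -1
d²: 1, 1, 25, 0, 4, 1; Σd² = 32
ρ = 1 − 6·32/(6·35) = 1 − 192/210 = 0.086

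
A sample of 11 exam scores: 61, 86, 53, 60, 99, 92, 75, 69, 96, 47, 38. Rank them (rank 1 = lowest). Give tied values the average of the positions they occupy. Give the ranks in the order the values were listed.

Sorted (ascending): 38, 47, 53, 60, 61, 69, 75, 86, 92, 96, 99
No ties — each value takes its position as its rank.

5, 8, 3, 4, 11, 9, 7, 6, 10, 2, 1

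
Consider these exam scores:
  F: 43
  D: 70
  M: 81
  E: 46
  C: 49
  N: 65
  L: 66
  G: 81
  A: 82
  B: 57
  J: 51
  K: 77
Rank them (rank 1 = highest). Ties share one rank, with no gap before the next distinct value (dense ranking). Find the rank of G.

Sorted (descending): 82, 81, 81, 77, 70, 66, 65, 57, 51, 49, 46, 43
The 2 values of 81 share dense rank 2.
Remaining distinct values take the next consecutive integers.
G has value 81 → rank 2.

2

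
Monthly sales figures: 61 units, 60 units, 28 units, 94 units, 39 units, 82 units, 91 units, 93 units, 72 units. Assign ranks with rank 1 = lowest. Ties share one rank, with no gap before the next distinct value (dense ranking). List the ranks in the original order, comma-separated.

Sorted (ascending): 28, 39, 60, 61, 72, 82, 91, 93, 94
No ties — each value takes its position as its rank.

4, 3, 1, 9, 2, 6, 7, 8, 5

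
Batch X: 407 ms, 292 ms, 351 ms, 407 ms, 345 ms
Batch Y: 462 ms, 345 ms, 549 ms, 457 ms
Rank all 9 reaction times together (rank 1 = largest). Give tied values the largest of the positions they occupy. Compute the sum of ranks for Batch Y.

Sorted (descending): 549, 462, 457, 407, 407, 351, 345, 345, 292
The 2 values of 407 occupy positions 4–5 → each gets rank 5.
The 2 values of 345 occupy positions 7–8 → each gets rank 8.
Batch Y values → pooled ranks: 462→2, 345→8, 549→1, 457→3
Rank sum = 2 + 8 + 1 + 3 = 14

14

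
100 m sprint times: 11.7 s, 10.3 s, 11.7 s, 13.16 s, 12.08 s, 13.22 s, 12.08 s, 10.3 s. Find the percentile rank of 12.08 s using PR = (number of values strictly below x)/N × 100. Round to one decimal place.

50.0

N = 8.
Strictly below 12.08: 4. Equal to 12.08: 2.
PR = 4/8 × 100 = 50.0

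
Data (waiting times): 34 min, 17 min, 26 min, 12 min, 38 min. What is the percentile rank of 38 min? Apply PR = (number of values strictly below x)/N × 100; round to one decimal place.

N = 5.
Strictly below 38: 4. Equal to 38: 1.
PR = 4/5 × 100 = 80.0

80.0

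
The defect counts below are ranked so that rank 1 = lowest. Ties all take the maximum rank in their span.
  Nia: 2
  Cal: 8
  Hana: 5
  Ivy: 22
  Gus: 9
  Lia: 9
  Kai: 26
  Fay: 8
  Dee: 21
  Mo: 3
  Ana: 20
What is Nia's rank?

1

Sorted (ascending): 2, 3, 5, 8, 8, 9, 9, 20, 21, 22, 26
The 2 values of 8 occupy positions 4–5 → each gets rank 5.
The 2 values of 9 occupy positions 6–7 → each gets rank 7.
Nia has value 2 → rank 1.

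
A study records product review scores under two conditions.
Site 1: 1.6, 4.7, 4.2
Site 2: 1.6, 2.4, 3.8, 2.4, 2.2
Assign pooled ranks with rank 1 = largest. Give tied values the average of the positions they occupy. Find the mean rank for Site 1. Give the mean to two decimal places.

3.50

Sorted (descending): 4.7, 4.2, 3.8, 2.4, 2.4, 2.2, 1.6, 1.6
The 2 values of 2.4 occupy positions 4–5 → average rank (4+5)/2 = 4.5.
The 2 values of 1.6 occupy positions 7–8 → average rank (7+8)/2 = 7.5.
Site 1 values → pooled ranks: 1.6→7.5, 4.7→1, 4.2→2
Mean rank = (7.5 + 1 + 2) / 3 = 3.50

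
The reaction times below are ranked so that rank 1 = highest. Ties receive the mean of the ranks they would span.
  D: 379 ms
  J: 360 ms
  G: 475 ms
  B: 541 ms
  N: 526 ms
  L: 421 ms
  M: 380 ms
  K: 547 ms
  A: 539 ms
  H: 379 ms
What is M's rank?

7

Sorted (descending): 547, 541, 539, 526, 475, 421, 380, 379, 379, 360
The 2 values of 379 occupy positions 8–9 → average rank (8+9)/2 = 8.5.
M has value 380 ms → rank 7.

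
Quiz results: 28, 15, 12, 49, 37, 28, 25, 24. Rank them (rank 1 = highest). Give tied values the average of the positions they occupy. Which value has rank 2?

37

Sorted (descending): 49, 37, 28, 28, 25, 24, 15, 12
The 2 values of 28 occupy positions 3–4 → average rank (3+4)/2 = 3.5.
Rank 2 → value 37.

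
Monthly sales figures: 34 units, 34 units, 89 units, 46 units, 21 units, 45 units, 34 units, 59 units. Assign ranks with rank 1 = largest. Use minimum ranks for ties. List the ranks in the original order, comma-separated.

Sorted (descending): 89, 59, 46, 45, 34, 34, 34, 21
The 3 values of 34 occupy positions 5–7 → each gets rank 5.

5, 5, 1, 3, 8, 4, 5, 2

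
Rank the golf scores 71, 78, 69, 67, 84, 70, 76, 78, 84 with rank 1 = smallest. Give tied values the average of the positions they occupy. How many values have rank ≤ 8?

7

Sorted (ascending): 67, 69, 70, 71, 76, 78, 78, 84, 84
The 2 values of 78 occupy positions 6–7 → average rank (6+7)/2 = 6.5.
The 2 values of 84 occupy positions 8–9 → average rank (8+9)/2 = 8.5.
Ranks ≤ 8: {1, 2, 3, 4, 5, 6.5, 6.5} → 7 values.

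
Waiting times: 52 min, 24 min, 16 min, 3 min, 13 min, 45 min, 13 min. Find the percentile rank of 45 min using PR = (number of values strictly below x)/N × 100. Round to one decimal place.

N = 7.
Strictly below 45: 5. Equal to 45: 1.
PR = 5/7 × 100 = 71.4

71.4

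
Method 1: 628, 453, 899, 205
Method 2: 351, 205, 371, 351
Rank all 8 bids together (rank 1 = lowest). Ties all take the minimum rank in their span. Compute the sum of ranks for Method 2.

12

Sorted (ascending): 205, 205, 351, 351, 371, 453, 628, 899
The 2 values of 205 occupy positions 1–2 → each gets rank 1.
The 2 values of 351 occupy positions 3–4 → each gets rank 3.
Method 2 values → pooled ranks: 351→3, 205→1, 371→5, 351→3
Rank sum = 3 + 1 + 5 + 3 = 12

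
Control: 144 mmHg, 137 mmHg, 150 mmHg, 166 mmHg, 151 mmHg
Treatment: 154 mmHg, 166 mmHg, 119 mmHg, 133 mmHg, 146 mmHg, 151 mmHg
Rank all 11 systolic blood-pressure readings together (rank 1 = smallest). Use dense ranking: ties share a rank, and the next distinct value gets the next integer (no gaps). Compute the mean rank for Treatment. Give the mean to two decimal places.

Sorted (ascending): 119, 133, 137, 144, 146, 150, 151, 151, 154, 166, 166
The 2 values of 151 share dense rank 7.
The 2 values of 166 share dense rank 9.
Remaining distinct values take the next consecutive integers.
Treatment values → pooled ranks: 154→8, 166→9, 119→1, 133→2, 146→5, 151→7
Mean rank = (8 + 9 + 1 + 2 + 5 + 7) / 6 = 5.33

5.33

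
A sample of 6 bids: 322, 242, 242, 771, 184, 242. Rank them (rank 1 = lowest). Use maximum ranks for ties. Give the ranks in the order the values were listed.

Sorted (ascending): 184, 242, 242, 242, 322, 771
The 3 values of 242 occupy positions 2–4 → each gets rank 4.

5, 4, 4, 6, 1, 4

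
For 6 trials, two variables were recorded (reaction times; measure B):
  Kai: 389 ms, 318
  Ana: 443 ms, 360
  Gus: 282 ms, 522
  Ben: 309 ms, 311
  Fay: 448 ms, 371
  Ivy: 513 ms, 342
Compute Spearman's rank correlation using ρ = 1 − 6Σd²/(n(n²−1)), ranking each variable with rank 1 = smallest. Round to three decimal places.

-0.029

Ranks of variable 1: 3, 4, 1, 2, 5, 6
Ranks of variable 2: 2, 4, 6, 1, 5, 3
d = r₁ − r₂: 1, 0, -5, 1, 0, 3
d²: 1, 0, 25, 1, 0, 9; Σd² = 36
ρ = 1 − 6·36/(6·35) = 1 − 216/210 = -0.029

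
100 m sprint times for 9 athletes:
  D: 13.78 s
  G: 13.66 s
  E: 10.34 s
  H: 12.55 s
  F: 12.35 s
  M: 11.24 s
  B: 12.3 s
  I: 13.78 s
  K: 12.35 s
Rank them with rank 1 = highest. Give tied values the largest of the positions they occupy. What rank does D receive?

Sorted (descending): 13.78, 13.78, 13.66, 12.55, 12.35, 12.35, 12.3, 11.24, 10.34
The 2 values of 13.78 occupy positions 1–2 → each gets rank 2.
The 2 values of 12.35 occupy positions 5–6 → each gets rank 6.
D has value 13.78 s → rank 2.

2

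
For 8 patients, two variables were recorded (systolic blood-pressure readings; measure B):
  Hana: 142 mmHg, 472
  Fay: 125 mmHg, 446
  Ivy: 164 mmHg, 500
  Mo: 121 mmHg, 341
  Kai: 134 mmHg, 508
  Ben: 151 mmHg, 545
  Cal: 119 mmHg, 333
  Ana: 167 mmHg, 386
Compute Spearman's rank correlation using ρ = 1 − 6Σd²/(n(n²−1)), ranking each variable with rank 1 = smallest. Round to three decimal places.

0.524

Ranks of variable 1: 5, 3, 7, 2, 4, 6, 1, 8
Ranks of variable 2: 5, 4, 6, 2, 7, 8, 1, 3
d = r₁ − r₂: 0, -1, 1, 0, -3, -2, 0, 5
d²: 0, 1, 1, 0, 9, 4, 0, 25; Σd² = 40
ρ = 1 − 6·40/(8·63) = 1 − 240/504 = 0.524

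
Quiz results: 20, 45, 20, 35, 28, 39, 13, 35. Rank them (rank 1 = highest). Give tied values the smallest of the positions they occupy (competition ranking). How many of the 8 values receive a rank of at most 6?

7

Sorted (descending): 45, 39, 35, 35, 28, 20, 20, 13
The 2 values of 35 occupy positions 3–4 → each gets rank 3.
The 2 values of 20 occupy positions 6–7 → each gets rank 6.
Ranks ≤ 6: {1, 2, 3, 3, 5, 6, 6} → 7 values.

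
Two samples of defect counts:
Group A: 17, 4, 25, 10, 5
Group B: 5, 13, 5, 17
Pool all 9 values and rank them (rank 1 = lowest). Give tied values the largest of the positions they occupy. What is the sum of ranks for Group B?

22

Sorted (ascending): 4, 5, 5, 5, 10, 13, 17, 17, 25
The 3 values of 5 occupy positions 2–4 → each gets rank 4.
The 2 values of 17 occupy positions 7–8 → each gets rank 8.
Group B values → pooled ranks: 5→4, 13→6, 5→4, 17→8
Rank sum = 4 + 6 + 4 + 8 = 22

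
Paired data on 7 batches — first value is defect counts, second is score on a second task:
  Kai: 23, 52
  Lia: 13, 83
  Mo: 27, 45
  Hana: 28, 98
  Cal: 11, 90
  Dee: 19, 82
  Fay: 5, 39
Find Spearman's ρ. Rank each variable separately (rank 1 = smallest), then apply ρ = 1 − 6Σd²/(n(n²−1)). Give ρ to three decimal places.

Ranks of variable 1: 5, 3, 6, 7, 2, 4, 1
Ranks of variable 2: 3, 5, 2, 7, 6, 4, 1
d = r₁ − r₂: 2, -2, 4, 0, -4, 0, 0
d²: 4, 4, 16, 0, 16, 0, 0; Σd² = 40
ρ = 1 − 6·40/(7·48) = 1 − 240/336 = 0.286

0.286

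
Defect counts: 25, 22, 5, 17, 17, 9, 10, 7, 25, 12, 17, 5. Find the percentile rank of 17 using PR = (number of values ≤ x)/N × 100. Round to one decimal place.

N = 12.
Strictly below 17: 6. Equal to 17: 3.
PR = 9/12 × 100 = 75.0

75.0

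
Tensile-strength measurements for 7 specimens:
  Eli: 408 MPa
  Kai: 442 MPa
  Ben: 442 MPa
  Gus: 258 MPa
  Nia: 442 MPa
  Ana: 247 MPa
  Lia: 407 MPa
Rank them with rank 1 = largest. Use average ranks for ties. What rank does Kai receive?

2

Sorted (descending): 442, 442, 442, 408, 407, 258, 247
The 3 values of 442 occupy positions 1–3 → average rank 2.
Kai has value 442 MPa → rank 2.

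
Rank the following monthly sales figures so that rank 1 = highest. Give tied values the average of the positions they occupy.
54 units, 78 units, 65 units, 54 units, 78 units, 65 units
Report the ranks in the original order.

Sorted (descending): 78, 78, 65, 65, 54, 54
The 2 values of 78 occupy positions 1–2 → average rank (1+2)/2 = 1.5.
The 2 values of 65 occupy positions 3–4 → average rank (3+4)/2 = 3.5.
The 2 values of 54 occupy positions 5–6 → average rank (5+6)/2 = 5.5.

5.5, 1.5, 3.5, 5.5, 1.5, 3.5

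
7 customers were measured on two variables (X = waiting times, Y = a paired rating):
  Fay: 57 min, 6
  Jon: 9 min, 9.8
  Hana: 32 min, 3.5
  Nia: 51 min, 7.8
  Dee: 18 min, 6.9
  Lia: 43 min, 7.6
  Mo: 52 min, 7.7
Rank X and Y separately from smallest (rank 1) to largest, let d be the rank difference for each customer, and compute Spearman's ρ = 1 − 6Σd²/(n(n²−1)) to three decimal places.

-0.214

Ranks of variable 1: 7, 1, 3, 5, 2, 4, 6
Ranks of variable 2: 2, 7, 1, 6, 3, 4, 5
d = r₁ − r₂: 5, -6, 2, -1, -1, 0, 1
d²: 25, 36, 4, 1, 1, 0, 1; Σd² = 68
ρ = 1 − 6·68/(7·48) = 1 − 408/336 = -0.214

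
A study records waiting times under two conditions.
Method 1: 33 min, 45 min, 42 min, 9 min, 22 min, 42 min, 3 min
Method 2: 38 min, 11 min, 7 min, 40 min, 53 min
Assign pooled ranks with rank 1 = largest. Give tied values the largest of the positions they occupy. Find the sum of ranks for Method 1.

Sorted (descending): 53, 45, 42, 42, 40, 38, 33, 22, 11, 9, 7, 3
The 2 values of 42 occupy positions 3–4 → each gets rank 4.
Method 1 values → pooled ranks: 33→7, 45→2, 42→4, 9→10, 22→8, 42→4, 3→12
Rank sum = 7 + 2 + 4 + 10 + 8 + 4 + 12 = 47

47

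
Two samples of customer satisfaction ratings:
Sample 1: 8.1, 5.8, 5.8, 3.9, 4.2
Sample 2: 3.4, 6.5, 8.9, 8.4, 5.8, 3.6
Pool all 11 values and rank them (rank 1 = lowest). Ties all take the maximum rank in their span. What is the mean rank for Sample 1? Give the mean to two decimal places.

6.00

Sorted (ascending): 3.4, 3.6, 3.9, 4.2, 5.8, 5.8, 5.8, 6.5, 8.1, 8.4, 8.9
The 3 values of 5.8 occupy positions 5–7 → each gets rank 7.
Sample 1 values → pooled ranks: 8.1→9, 5.8→7, 5.8→7, 3.9→3, 4.2→4
Mean rank = (9 + 7 + 7 + 3 + 4) / 5 = 6.00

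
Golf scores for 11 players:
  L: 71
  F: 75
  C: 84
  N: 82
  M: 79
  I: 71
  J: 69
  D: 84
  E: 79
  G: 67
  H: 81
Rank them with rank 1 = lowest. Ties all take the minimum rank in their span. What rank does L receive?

Sorted (ascending): 67, 69, 71, 71, 75, 79, 79, 81, 82, 84, 84
The 2 values of 71 occupy positions 3–4 → each gets rank 3.
The 2 values of 79 occupy positions 6–7 → each gets rank 6.
The 2 values of 84 occupy positions 10–11 → each gets rank 10.
L has value 71 → rank 3.

3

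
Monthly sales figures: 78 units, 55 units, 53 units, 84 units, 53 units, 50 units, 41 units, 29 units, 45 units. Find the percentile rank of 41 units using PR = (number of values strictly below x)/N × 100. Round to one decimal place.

11.1

N = 9.
Strictly below 41: 1. Equal to 41: 1.
PR = 1/9 × 100 = 11.1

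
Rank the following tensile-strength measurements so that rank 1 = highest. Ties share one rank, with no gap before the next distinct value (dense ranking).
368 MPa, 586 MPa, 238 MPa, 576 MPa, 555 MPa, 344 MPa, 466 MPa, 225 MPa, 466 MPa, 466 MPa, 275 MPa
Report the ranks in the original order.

5, 1, 8, 2, 3, 6, 4, 9, 4, 4, 7

Sorted (descending): 586, 576, 555, 466, 466, 466, 368, 344, 275, 238, 225
The 3 values of 466 share dense rank 4.
Remaining distinct values take the next consecutive integers.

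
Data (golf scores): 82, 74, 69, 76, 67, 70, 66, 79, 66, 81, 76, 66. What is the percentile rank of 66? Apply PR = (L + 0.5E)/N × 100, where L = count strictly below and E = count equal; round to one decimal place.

12.5

N = 12.
Strictly below 66: 0. Equal to 66: 3.
PR = (0 + 0.5·3)/12 × 100 = 12.5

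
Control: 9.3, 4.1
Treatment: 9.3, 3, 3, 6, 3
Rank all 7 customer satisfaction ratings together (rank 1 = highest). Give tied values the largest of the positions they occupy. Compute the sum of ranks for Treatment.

Sorted (descending): 9.3, 9.3, 6, 4.1, 3, 3, 3
The 2 values of 9.3 occupy positions 1–2 → each gets rank 2.
The 3 values of 3 occupy positions 5–7 → each gets rank 7.
Treatment values → pooled ranks: 9.3→2, 3→7, 3→7, 6→3, 3→7
Rank sum = 2 + 7 + 7 + 3 + 7 = 26

26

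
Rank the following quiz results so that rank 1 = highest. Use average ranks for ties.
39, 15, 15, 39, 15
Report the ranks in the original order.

Sorted (descending): 39, 39, 15, 15, 15
The 2 values of 39 occupy positions 1–2 → average rank (1+2)/2 = 1.5.
The 3 values of 15 occupy positions 3–5 → average rank 4.

1.5, 4, 4, 1.5, 4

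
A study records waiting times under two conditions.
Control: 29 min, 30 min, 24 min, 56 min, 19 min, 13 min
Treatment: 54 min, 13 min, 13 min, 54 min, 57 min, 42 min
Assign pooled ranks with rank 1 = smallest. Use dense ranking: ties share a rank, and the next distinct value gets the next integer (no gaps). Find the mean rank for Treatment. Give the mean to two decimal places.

Sorted (ascending): 13, 13, 13, 19, 24, 29, 30, 42, 54, 54, 56, 57
The 3 values of 13 share dense rank 1.
The 2 values of 54 share dense rank 7.
Remaining distinct values take the next consecutive integers.
Treatment values → pooled ranks: 54→7, 13→1, 13→1, 54→7, 57→9, 42→6
Mean rank = (7 + 1 + 1 + 7 + 9 + 6) / 6 = 5.17

5.17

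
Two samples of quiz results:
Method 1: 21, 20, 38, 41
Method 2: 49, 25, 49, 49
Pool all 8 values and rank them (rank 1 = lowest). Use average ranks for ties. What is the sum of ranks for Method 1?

Sorted (ascending): 20, 21, 25, 38, 41, 49, 49, 49
The 3 values of 49 occupy positions 6–8 → average rank 7.
Method 1 values → pooled ranks: 21→2, 20→1, 38→4, 41→5
Rank sum = 2 + 1 + 4 + 5 = 12

12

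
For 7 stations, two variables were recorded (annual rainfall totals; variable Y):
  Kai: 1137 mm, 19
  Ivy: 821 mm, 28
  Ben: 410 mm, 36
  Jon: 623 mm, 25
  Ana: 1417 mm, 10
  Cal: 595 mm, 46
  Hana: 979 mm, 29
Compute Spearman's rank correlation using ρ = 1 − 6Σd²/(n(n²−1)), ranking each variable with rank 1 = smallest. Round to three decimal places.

-0.821

Ranks of variable 1: 6, 4, 1, 3, 7, 2, 5
Ranks of variable 2: 2, 4, 6, 3, 1, 7, 5
d = r₁ − r₂: 4, 0, -5, 0, 6, -5, 0
d²: 16, 0, 25, 0, 36, 25, 0; Σd² = 102
ρ = 1 − 6·102/(7·48) = 1 − 612/336 = -0.821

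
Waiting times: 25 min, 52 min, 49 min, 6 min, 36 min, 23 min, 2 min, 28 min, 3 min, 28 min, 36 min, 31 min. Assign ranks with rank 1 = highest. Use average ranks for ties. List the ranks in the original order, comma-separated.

Sorted (descending): 52, 49, 36, 36, 31, 28, 28, 25, 23, 6, 3, 2
The 2 values of 36 occupy positions 3–4 → average rank (3+4)/2 = 3.5.
The 2 values of 28 occupy positions 6–7 → average rank (6+7)/2 = 6.5.

8, 1, 2, 10, 3.5, 9, 12, 6.5, 11, 6.5, 3.5, 5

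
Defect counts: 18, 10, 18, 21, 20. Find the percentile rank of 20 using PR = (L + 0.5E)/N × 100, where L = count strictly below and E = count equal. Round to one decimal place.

70.0

N = 5.
Strictly below 20: 3. Equal to 20: 1.
PR = (3 + 0.5·1)/5 × 100 = 70.0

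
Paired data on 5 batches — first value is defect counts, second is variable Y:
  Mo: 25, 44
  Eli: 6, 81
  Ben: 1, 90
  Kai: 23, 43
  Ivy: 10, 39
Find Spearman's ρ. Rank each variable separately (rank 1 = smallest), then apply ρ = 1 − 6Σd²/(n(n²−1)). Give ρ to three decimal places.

Ranks of variable 1: 5, 2, 1, 4, 3
Ranks of variable 2: 3, 4, 5, 2, 1
d = r₁ − r₂: 2, -2, -4, 2, 2
d²: 4, 4, 16, 4, 4; Σd² = 32
ρ = 1 − 6·32/(5·24) = 1 − 192/120 = -0.600

-0.600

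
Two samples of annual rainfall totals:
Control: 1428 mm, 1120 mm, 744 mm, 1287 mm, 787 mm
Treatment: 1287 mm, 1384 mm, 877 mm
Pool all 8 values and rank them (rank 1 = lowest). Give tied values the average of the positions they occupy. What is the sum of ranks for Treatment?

Sorted (ascending): 744, 787, 877, 1120, 1287, 1287, 1384, 1428
The 2 values of 1287 occupy positions 5–6 → average rank (5+6)/2 = 5.5.
Treatment values → pooled ranks: 1287→5.5, 1384→7, 877→3
Rank sum = 5.5 + 7 + 3 = 15.5

15.5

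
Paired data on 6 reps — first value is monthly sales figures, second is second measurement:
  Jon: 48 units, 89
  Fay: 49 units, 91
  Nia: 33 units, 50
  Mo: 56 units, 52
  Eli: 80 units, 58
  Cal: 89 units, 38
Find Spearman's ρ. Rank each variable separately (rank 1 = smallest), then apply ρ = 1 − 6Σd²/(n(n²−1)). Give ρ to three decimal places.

Ranks of variable 1: 2, 3, 1, 4, 5, 6
Ranks of variable 2: 5, 6, 2, 3, 4, 1
d = r₁ − r₂: -3, -3, -1, 1, 1, 5
d²: 9, 9, 1, 1, 1, 25; Σd² = 46
ρ = 1 − 6·46/(6·35) = 1 − 276/210 = -0.314

-0.314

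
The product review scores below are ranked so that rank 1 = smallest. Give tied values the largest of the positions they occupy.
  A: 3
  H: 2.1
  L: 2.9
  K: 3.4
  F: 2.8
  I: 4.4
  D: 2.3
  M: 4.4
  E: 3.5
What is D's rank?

Sorted (ascending): 2.1, 2.3, 2.8, 2.9, 3, 3.4, 3.5, 4.4, 4.4
The 2 values of 4.4 occupy positions 8–9 → each gets rank 9.
D has value 2.3 → rank 2.

2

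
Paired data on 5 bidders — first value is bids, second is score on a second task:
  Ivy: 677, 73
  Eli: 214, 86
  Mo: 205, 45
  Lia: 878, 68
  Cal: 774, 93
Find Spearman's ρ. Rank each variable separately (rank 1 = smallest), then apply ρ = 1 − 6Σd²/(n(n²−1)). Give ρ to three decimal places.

0.300

Ranks of variable 1: 3, 2, 1, 5, 4
Ranks of variable 2: 3, 4, 1, 2, 5
d = r₁ − r₂: 0, -2, 0, 3, -1
d²: 0, 4, 0, 9, 1; Σd² = 14
ρ = 1 − 6·14/(5·24) = 1 − 84/120 = 0.300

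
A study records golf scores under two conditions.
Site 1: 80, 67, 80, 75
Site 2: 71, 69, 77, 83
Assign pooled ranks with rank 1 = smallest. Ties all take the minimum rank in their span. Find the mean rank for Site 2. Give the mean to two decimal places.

4.50

Sorted (ascending): 67, 69, 71, 75, 77, 80, 80, 83
The 2 values of 80 occupy positions 6–7 → each gets rank 6.
Site 2 values → pooled ranks: 71→3, 69→2, 77→5, 83→8
Mean rank = (3 + 2 + 5 + 8) / 4 = 4.50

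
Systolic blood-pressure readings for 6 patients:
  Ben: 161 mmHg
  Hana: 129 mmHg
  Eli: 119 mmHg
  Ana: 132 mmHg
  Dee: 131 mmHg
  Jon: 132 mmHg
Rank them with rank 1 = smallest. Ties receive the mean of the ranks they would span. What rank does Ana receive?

Sorted (ascending): 119, 129, 131, 132, 132, 161
The 2 values of 132 occupy positions 4–5 → average rank (4+5)/2 = 4.5.
Ana has value 132 mmHg → rank 4.5.

4.5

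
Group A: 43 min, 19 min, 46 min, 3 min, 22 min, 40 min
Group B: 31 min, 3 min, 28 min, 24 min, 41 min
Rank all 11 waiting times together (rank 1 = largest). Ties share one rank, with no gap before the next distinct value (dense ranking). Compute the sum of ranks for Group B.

Sorted (descending): 46, 43, 41, 40, 31, 28, 24, 22, 19, 3, 3
The 2 values of 3 share dense rank 10.
Remaining distinct values take the next consecutive integers.
Group B values → pooled ranks: 31→5, 3→10, 28→6, 24→7, 41→3
Rank sum = 5 + 10 + 6 + 7 + 3 = 31

31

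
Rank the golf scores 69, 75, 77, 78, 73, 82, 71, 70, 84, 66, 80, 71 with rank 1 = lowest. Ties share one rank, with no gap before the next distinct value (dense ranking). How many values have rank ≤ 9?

Sorted (ascending): 66, 69, 70, 71, 71, 73, 75, 77, 78, 80, 82, 84
The 2 values of 71 share dense rank 4.
Remaining distinct values take the next consecutive integers.
Ranks ≤ 9: {1, 2, 3, 4, 4, 5, 6, 7, 8, 9} → 10 values.

10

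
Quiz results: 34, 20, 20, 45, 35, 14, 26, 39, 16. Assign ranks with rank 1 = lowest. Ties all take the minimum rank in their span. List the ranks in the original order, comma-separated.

6, 3, 3, 9, 7, 1, 5, 8, 2

Sorted (ascending): 14, 16, 20, 20, 26, 34, 35, 39, 45
The 2 values of 20 occupy positions 3–4 → each gets rank 3.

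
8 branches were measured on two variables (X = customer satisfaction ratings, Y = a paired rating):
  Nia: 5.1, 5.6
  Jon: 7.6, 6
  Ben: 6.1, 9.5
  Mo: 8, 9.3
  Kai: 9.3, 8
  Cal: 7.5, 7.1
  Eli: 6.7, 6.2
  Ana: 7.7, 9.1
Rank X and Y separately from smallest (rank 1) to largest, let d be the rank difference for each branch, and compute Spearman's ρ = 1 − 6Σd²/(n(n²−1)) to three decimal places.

Ranks of variable 1: 1, 5, 2, 7, 8, 4, 3, 6
Ranks of variable 2: 1, 2, 8, 7, 5, 4, 3, 6
d = r₁ − r₂: 0, 3, -6, 0, 3, 0, 0, 0
d²: 0, 9, 36, 0, 9, 0, 0, 0; Σd² = 54
ρ = 1 − 6·54/(8·63) = 1 − 324/504 = 0.357

0.357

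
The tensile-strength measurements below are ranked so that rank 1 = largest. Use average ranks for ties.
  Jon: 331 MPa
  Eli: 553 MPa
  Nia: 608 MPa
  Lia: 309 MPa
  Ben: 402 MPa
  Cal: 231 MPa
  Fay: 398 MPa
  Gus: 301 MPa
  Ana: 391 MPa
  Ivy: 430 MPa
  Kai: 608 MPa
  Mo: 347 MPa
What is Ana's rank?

7

Sorted (descending): 608, 608, 553, 430, 402, 398, 391, 347, 331, 309, 301, 231
The 2 values of 608 occupy positions 1–2 → average rank (1+2)/2 = 1.5.
Ana has value 391 MPa → rank 7.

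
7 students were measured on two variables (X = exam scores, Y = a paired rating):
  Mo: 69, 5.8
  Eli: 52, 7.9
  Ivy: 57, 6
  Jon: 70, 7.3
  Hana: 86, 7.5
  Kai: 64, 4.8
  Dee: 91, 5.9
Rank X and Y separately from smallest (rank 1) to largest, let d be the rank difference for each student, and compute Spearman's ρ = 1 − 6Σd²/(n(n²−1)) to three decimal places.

Ranks of variable 1: 4, 1, 2, 5, 6, 3, 7
Ranks of variable 2: 2, 7, 4, 5, 6, 1, 3
d = r₁ − r₂: 2, -6, -2, 0, 0, 2, 4
d²: 4, 36, 4, 0, 0, 4, 16; Σd² = 64
ρ = 1 − 6·64/(7·48) = 1 − 384/336 = -0.143

-0.143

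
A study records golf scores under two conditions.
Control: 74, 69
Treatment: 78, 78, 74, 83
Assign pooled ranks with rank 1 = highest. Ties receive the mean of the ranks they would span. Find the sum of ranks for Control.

Sorted (descending): 83, 78, 78, 74, 74, 69
The 2 values of 78 occupy positions 2–3 → average rank (2+3)/2 = 2.5.
The 2 values of 74 occupy positions 4–5 → average rank (4+5)/2 = 4.5.
Control values → pooled ranks: 74→4.5, 69→6
Rank sum = 4.5 + 6 = 10.5

10.5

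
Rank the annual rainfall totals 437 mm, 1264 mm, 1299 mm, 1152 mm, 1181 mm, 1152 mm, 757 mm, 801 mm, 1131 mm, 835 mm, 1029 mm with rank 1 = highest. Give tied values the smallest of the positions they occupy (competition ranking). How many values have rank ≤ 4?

Sorted (descending): 1299, 1264, 1181, 1152, 1152, 1131, 1029, 835, 801, 757, 437
The 2 values of 1152 occupy positions 4–5 → each gets rank 4.
Ranks ≤ 4: {1, 2, 3, 4, 4} → 5 values.

5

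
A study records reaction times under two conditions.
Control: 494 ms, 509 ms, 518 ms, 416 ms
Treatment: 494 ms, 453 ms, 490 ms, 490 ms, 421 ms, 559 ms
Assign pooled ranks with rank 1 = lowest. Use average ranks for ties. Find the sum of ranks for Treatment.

30.5

Sorted (ascending): 416, 421, 453, 490, 490, 494, 494, 509, 518, 559
The 2 values of 490 occupy positions 4–5 → average rank (4+5)/2 = 4.5.
The 2 values of 494 occupy positions 6–7 → average rank (6+7)/2 = 6.5.
Treatment values → pooled ranks: 494→6.5, 453→3, 490→4.5, 490→4.5, 421→2, 559→10
Rank sum = 6.5 + 3 + 4.5 + 4.5 + 2 + 10 = 30.5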